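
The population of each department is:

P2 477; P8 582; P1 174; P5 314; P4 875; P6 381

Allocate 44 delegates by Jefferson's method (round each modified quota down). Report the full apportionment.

Standard divisor 2803/44 ≈ 63.705; standard quotas: P2 7.488, P8 9.136, P1 2.731, P5 4.929, P4 13.735, P6 5.981.
Rounding down gives 7, 9, 2, 4, 13, 5 = 40 seats, so the divisor must be adjusted.
With modified divisor 59: modified quotas P2 8.085, P8 9.864, P1 2.949, P5 5.322, P4 14.831, P6 6.458.
Rounding down: P2 8, P8 9, P1 2, P5 5, P4 14, P6 6 (total 44).

P2 8, P8 9, P1 2, P5 5, P4 14, P6 6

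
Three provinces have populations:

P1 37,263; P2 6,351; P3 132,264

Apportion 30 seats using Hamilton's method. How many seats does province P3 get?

23

Total 175878; standard divisor 175878/30 ≈ 5862.6.
Standard quotas: P1 6.3561, P2 1.0833, P3 22.5606.
Lower quotas: P1 6, P2 1, P3 22 (sum 29, leaving 1 seat).
Remainders in descending order: P3 0.5606, P1 0.3561, P2 0.0833.
Largest remainder: P3 receives the extra seat.
P3 receives 23.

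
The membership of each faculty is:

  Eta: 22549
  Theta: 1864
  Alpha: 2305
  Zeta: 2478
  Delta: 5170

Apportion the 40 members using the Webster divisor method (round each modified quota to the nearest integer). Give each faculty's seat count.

Standard divisor 34366/40 ≈ 859.15; standard quotas: Eta 26.246, Theta 2.170, Alpha 2.683, Zeta 2.884, Delta 6.018.
Rounding to the nearest integer gives Eta 26, Theta 2, Alpha 3, Zeta 3, Delta 6 — total 40, matching the house size, so no adjustment is needed.

Eta: 26; Theta: 2; Alpha: 3; Zeta: 3; Delta: 6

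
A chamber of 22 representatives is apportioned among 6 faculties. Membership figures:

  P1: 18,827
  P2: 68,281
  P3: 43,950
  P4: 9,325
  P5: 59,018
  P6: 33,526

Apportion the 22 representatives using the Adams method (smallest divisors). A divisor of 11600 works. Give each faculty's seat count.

P1: 2; P2: 6; P3: 4; P4: 1; P5: 6; P6: 3

With modified divisor 11600: modified quotas P1 1.623, P2 5.886, P3 3.789, P4 0.804, P5 5.088, P6 2.890.
Rounding up: P1 2, P2 6, P3 4, P4 1, P5 6, P6 3 (total 22).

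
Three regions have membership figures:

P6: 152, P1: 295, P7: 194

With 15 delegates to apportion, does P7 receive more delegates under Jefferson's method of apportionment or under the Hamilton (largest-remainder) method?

Jefferson

Jefferson: P6 3, P1 7, P7 5.
Hamilton: P6 4, P1 7, P7 4.
P7 gets 5 under Jefferson and 4 under Hamilton.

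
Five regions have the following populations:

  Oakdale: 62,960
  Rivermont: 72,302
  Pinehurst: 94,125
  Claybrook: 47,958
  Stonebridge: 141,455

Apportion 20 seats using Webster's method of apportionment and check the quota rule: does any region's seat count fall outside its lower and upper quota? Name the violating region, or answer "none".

Standard quotas: Oakdale 3.007, Rivermont 3.453, Pinehurst 4.495, Claybrook 2.290, Stonebridge 6.755.
Webster allocation: Oakdale 3, Rivermont 3, Pinehurst 5, Claybrook 2, Stonebridge 7.
Every allocation lies between the lower and upper quota.

none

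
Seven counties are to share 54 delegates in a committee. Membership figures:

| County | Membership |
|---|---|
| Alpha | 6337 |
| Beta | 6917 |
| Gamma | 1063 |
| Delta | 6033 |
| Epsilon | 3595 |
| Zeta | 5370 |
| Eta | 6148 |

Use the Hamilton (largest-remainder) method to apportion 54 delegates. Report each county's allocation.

The standard divisor is 35463/54 ≈ 656.722.
Standard quotas: Alpha 9.6494, Beta 10.5326, Gamma 1.6186, Delta 9.1865, Epsilon 5.4742, Zeta 8.1770, Eta 9.3616.
Lower quotas: Alpha 9, Beta 10, Gamma 1, Delta 9, Epsilon 5, Zeta 8, Eta 9 (sum 51, leaving 3 seats).
Remainders in descending order: Alpha 0.6494, Gamma 0.6186, Beta 0.5326, Epsilon 0.4742, Eta 0.3616, Delta 0.1865, Zeta 0.1770.
The surplus seats go to Alpha, Gamma, Beta.

Alpha 10; Beta 11; Gamma 2; Delta 9; Epsilon 5; Zeta 8; Eta 9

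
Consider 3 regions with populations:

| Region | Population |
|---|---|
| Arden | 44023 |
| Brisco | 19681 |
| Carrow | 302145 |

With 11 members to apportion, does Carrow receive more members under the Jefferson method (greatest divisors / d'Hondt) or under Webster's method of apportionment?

Jefferson

Jefferson: Arden 1, Brisco 0, Carrow 10.
Webster: Arden 1, Brisco 1, Carrow 9.
Carrow gets 10 under Jefferson and 9 under Webster.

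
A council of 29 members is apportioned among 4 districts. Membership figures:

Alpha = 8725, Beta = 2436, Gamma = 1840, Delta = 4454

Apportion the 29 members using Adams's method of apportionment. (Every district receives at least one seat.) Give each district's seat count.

Standard divisor 17455/29 ≈ 601.897; standard quotas: Alpha 14.496, Beta 4.047, Gamma 3.057, Delta 7.400.
Rounding up gives 15, 5, 4, 8 = 32 seats, so the divisor must be adjusted.
With modified divisor 630: modified quotas Alpha 13.849, Beta 3.867, Gamma 2.921, Delta 7.070.
Rounding up: Alpha 14, Beta 4, Gamma 3, Delta 8 (total 29).

Alpha 14, Beta 4, Gamma 3, Delta 8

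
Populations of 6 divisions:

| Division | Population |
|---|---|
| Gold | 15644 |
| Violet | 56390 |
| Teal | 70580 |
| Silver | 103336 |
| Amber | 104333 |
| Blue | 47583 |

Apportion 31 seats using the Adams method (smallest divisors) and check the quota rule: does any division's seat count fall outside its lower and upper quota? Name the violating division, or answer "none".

none

Standard quotas: Gold 1.219, Violet 4.394, Teal 5.499, Silver 8.051, Amber 8.129, Blue 3.707.
Adams allocation: Gold 2, Violet 4, Teal 5, Silver 8, Amber 8, Blue 4.
Every allocation lies between the lower and upper quota.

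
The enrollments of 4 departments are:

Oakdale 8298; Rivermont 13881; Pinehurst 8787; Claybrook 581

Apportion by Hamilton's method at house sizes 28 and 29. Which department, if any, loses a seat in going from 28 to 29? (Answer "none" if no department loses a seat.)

Claybrook

At 28 seats: Oakdale 7, Rivermont 12, Pinehurst 8, Claybrook 1.
At 29 seats: Oakdale 8, Rivermont 13, Pinehurst 8, Claybrook 0.
Claybrook drops from 1 to 0.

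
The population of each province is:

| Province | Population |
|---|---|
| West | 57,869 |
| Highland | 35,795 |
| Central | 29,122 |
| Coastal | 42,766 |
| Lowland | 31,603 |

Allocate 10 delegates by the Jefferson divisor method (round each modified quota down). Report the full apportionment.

Standard divisor 197155/10 ≈ 19715.5; standard quotas: West 2.935, Highland 1.816, Central 1.477, Coastal 2.169, Lowland 1.603.
Rounding down gives 2, 1, 1, 2, 1 = 7 seats, so the divisor must be adjusted.
With modified divisor 15200: modified quotas West 3.807, Highland 2.355, Central 1.916, Coastal 2.814, Lowland 2.079.
Rounding down: West 3, Highland 2, Central 1, Coastal 2, Lowland 2 (total 10).

West 3, Highland 2, Central 1, Coastal 2, Lowland 2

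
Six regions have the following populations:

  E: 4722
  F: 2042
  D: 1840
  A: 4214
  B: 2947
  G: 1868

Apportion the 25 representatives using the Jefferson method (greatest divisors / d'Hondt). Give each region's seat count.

Standard divisor 17633/25 ≈ 705.32; standard quotas: E 6.695, F 2.895, D 2.609, A 5.975, B 4.178, G 2.648.
Rounding down gives 6, 2, 2, 5, 4, 2 = 21 seats, so the divisor must be adjusted.
With modified divisor 618: modified quotas E 7.641, F 3.304, D 2.977, A 6.819, B 4.769, G 3.023.
Rounding down: E 7, F 3, D 2, A 6, B 4, G 3 (total 25).

E=7; F=3; D=2; A=6; B=4; G=3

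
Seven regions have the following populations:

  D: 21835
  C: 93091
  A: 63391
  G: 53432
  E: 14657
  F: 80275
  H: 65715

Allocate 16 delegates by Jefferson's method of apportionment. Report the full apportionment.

D=1, C=4, A=3, G=2, E=0, F=3, H=3

Standard divisor 392396/16 ≈ 24524.75; standard quotas: D 0.890, C 3.796, A 2.585, G 2.179, E 0.598, F 3.273, H 2.680.
Rounding down gives 0, 3, 2, 2, 0, 3, 2 = 12 seats, so the divisor must be adjusted.
With modified divisor 20600: modified quotas D 1.060, C 4.519, A 3.077, G 2.594, E 0.712, F 3.897, H 3.190.
Rounding down: D 1, C 4, A 3, G 2, E 0, F 3, H 3 (total 16).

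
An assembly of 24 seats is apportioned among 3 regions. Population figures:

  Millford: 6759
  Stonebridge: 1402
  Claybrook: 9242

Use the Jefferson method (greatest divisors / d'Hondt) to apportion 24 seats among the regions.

Standard divisor 17403/24 ≈ 725.125; standard quotas: Millford 9.321, Stonebridge 1.933, Claybrook 12.745.
Rounding down gives 9, 1, 12 = 22 seats, so the divisor must be adjusted.
With modified divisor 690: modified quotas Millford 9.796, Stonebridge 2.032, Claybrook 13.394.
Rounding down: Millford 9, Stonebridge 2, Claybrook 13 (total 24).

Millford=9; Stonebridge=2; Claybrook=13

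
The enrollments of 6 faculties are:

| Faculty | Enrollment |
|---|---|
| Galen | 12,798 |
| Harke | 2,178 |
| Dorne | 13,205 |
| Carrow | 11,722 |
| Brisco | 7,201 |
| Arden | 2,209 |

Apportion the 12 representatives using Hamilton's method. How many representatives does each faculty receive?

The standard divisor is 49313/12 ≈ 4109.417.
Standard quotas: Galen 3.1143, Harke 0.5300, Dorne 3.2134, Carrow 2.8525, Brisco 1.7523, Arden 0.5375.
Lower quotas: Galen 3, Harke 0, Dorne 3, Carrow 2, Brisco 1, Arden 0 (sum 9, leaving 3 seats).
Remainders in descending order: Carrow 0.8525, Brisco 0.7523, Arden 0.5375, Harke 0.5300, Dorne 0.2134, Galen 0.1143.
Largest remainders: Carrow, Brisco, Arden receive the extra seats.

Galen 3, Harke 0, Dorne 3, Carrow 3, Brisco 2, Arden 1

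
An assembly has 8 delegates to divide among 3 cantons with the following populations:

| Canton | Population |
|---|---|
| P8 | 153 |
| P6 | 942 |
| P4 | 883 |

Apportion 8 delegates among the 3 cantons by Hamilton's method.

Total 1978; standard divisor 1978/8 ≈ 247.25.
Standard quotas: P8 0.619, P6 3.810, P4 3.571.
Lower quotas: P8 0, P6 3, P4 3 (sum 6, leaving 2 seats).
Remainders in descending order: P6 0.810, P8 0.619, P4 0.571.
The surplus seats go to P6, P8.

P8 1, P6 4, P4 3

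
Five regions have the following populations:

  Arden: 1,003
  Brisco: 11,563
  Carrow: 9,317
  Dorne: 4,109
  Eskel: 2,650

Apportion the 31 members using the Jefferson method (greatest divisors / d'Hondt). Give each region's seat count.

Arden: 1, Brisco: 13, Carrow: 10, Dorne: 4, Eskel: 3

Standard divisor 28642/31 ≈ 923.935; standard quotas: Arden 1.086, Brisco 12.515, Carrow 10.084, Dorne 4.447, Eskel 2.868.
Rounding down gives 1, 12, 10, 4, 2 = 29 seats, so the divisor must be adjusted.
With modified divisor 870: modified quotas Arden 1.153, Brisco 13.291, Carrow 10.709, Dorne 4.723, Eskel 3.046.
Rounding down: Arden 1, Brisco 13, Carrow 10, Dorne 4, Eskel 3 (total 31).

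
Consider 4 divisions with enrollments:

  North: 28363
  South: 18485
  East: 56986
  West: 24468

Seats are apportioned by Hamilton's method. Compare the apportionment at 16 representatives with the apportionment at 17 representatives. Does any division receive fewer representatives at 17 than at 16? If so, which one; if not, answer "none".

none

At 16 seats: North 4, South 2, East 7, West 3.
At 17 seats: North 4, South 2, East 8, West 3.
No division's allocation decreased.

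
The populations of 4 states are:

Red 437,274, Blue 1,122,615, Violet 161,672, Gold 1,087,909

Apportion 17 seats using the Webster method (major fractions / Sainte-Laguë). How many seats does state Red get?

Standard divisor 2809470/17 ≈ 165262.941; standard quotas: Red 2.646, Blue 6.793, Violet 0.978, Gold 6.583.
Rounding to the nearest integer gives 3, 7, 1, 7 = 18 seats, so the divisor must be adjusted.
With modified divisor 170000: modified quotas Red 2.572, Blue 6.604, Violet 0.951, Gold 6.399.
Rounding to the nearest integer: Red 3, Blue 7, Violet 1, Gold 6 (total 17).
Red receives 3.

3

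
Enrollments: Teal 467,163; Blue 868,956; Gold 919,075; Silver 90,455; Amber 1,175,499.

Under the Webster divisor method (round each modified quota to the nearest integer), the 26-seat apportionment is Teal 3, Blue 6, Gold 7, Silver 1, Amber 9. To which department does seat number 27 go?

Priority for the next seat is population ÷ (current seats + 0.5).
Priorities: Teal 133475.143, Blue 133685.538, Gold 122543.333, Silver 60303.333, Amber 123736.737.
Highest priority: Blue.

Blue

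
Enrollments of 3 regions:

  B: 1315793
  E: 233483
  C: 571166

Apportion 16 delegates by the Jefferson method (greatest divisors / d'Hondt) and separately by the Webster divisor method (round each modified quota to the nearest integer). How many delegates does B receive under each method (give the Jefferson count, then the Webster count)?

Jefferson: B 11, E 1, C 4.
Webster: B 10, E 2, C 4.
B gets 11 under Jefferson and 10 under Webster.

11 and 10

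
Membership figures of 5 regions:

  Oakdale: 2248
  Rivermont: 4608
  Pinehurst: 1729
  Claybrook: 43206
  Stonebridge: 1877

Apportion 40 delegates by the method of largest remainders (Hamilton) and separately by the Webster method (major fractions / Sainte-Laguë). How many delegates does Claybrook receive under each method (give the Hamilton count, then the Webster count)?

Hamilton: Oakdale 2, Rivermont 4, Pinehurst 1, Claybrook 32, Stonebridge 1.
Webster: Oakdale 2, Rivermont 3, Pinehurst 1, Claybrook 33, Stonebridge 1.
Claybrook gets 32 under Hamilton and 33 under Webster.

32 and 33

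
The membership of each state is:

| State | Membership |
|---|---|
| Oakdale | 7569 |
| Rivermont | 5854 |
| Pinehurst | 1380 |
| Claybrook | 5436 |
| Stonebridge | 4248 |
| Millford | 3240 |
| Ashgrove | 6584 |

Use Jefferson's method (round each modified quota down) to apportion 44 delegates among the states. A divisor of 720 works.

Oakdale: 10, Rivermont: 8, Pinehurst: 1, Claybrook: 7, Stonebridge: 5, Millford: 4, Ashgrove: 9

With modified divisor 720: modified quotas Oakdale 10.512, Rivermont 8.131, Pinehurst 1.917, Claybrook 7.550, Stonebridge 5.900, Millford 4.500, Ashgrove 9.144.
Rounding down: Oakdale 10, Rivermont 8, Pinehurst 1, Claybrook 7, Stonebridge 5, Millford 4, Ashgrove 9 (total 44).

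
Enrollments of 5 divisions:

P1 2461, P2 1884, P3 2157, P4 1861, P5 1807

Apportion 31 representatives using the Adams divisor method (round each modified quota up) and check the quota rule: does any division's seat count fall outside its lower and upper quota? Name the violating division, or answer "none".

none

Standard quotas: P1 7.502, P2 5.743, P3 6.575, P4 5.673, P5 5.508.
Adams allocation: P1 7, P2 6, P3 6, P4 6, P5 6.
Every allocation lies between the lower and upper quota.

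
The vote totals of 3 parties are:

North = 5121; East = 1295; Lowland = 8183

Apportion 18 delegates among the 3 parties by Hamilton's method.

North 6; East 2; Lowland 10

Standard divisor: 14599 ÷ 18 ≈ 811.056.
Standard quotas: North 6.3140, East 1.5967, Lowland 10.0893.
Lower quotas: North 6, East 1, Lowland 10 (sum 17, leaving 1 seat).
Remainders in descending order: East 0.5967, North 0.3140, Lowland 0.0893.
Largest remainder: East receives the extra seat.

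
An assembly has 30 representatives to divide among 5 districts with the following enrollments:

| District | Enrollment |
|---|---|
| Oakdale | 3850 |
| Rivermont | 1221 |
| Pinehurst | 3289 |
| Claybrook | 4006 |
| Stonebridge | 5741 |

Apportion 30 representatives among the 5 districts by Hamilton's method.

Oakdale=6; Rivermont=2; Pinehurst=5; Claybrook=7; Stonebridge=10

The standard divisor is 18107/30 ≈ 603.567.
Standard quotas: Oakdale 6.3787, Rivermont 2.0230, Pinehurst 5.4493, Claybrook 6.6372, Stonebridge 9.5118.
Lower quotas: Oakdale 6, Rivermont 2, Pinehurst 5, Claybrook 6, Stonebridge 9 (sum 28, leaving 2 seats).
Remainders in descending order: Claybrook 0.6372, Stonebridge 0.5118, Pinehurst 0.4493, Oakdale 0.3787, Rivermont 0.0230.
The surplus seats go to Claybrook, Stonebridge.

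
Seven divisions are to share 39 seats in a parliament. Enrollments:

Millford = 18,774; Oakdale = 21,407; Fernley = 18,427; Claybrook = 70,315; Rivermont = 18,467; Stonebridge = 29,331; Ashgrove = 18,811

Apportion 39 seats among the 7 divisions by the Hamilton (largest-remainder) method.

Standard divisor: 195532 ÷ 39 ≈ 5013.641.
Standard quotas: Millford 3.7446, Oakdale 4.2698, Fernley 3.6754, Claybrook 14.0247, Rivermont 3.6834, Stonebridge 5.8502, Ashgrove 3.7520.
Lower quotas: Millford 3, Oakdale 4, Fernley 3, Claybrook 14, Rivermont 3, Stonebridge 5, Ashgrove 3 (sum 35, leaving 4 seats).
Remainders in descending order: Stonebridge 0.8502, Ashgrove 0.7520, Millford 0.7446, Rivermont 0.6834, Fernley 0.6754, Oakdale 0.2698, Claybrook 0.0247.
Largest remainders: Stonebridge, Ashgrove, Millford, Rivermont receive the extra seats.

Millford=4; Oakdale=4; Fernley=3; Claybrook=14; Rivermont=4; Stonebridge=6; Ashgrove=4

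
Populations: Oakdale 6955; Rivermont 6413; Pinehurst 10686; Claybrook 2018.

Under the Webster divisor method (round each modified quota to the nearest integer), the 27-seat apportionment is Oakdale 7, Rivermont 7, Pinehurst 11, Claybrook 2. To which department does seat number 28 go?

Priority for the next seat is population ÷ (current seats + 0.5).
Priorities: Oakdale 927.333, Rivermont 855.067, Pinehurst 929.217, Claybrook 807.200.
Highest priority: Pinehurst.

Pinehurst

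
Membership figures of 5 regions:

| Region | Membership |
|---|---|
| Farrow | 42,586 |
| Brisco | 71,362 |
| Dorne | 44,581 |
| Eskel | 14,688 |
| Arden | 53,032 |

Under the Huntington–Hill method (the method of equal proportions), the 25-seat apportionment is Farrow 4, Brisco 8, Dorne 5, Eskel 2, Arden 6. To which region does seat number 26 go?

Priority for the next seat is population ÷ (√(s·(s+1))).
Priorities: Farrow 9522.519, Brisco 8410.092, Dorne 8139.340, Eskel 5996.351, Arden 8183.015.
Highest priority: Farrow.

Farrow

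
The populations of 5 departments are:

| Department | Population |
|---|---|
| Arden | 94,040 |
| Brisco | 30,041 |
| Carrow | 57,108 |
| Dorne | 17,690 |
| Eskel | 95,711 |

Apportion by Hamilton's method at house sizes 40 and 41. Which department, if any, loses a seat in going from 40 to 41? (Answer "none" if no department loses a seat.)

none

At 40 seats: Arden 13, Brisco 4, Carrow 8, Dorne 2, Eskel 13.
At 41 seats: Arden 13, Brisco 4, Carrow 8, Dorne 3, Eskel 13.
No department's allocation decreased.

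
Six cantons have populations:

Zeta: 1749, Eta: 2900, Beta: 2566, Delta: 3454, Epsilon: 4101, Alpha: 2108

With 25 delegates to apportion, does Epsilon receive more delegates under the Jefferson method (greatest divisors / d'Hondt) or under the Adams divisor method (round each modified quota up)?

Jefferson

Jefferson: Zeta 2, Eta 4, Beta 4, Delta 5, Epsilon 7, Alpha 3.
Adams: Zeta 3, Eta 4, Beta 4, Delta 5, Epsilon 6, Alpha 3.
Epsilon gets 7 under Jefferson and 6 under Adams.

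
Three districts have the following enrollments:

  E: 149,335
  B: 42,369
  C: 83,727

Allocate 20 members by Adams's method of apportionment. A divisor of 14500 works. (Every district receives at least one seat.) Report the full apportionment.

With modified divisor 14500: modified quotas E 10.299, B 2.922, C 5.774.
Rounding up: E 11, B 3, C 6 (total 20).

E 11, B 3, C 6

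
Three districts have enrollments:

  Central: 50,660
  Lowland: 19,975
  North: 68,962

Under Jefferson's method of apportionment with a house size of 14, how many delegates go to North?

7

Standard divisor 139597/14 ≈ 9971.214; standard quotas: Central 5.081, Lowland 2.003, North 6.916.
Rounding down gives 5, 2, 6 = 13 seats, so the divisor must be adjusted.
With modified divisor 9200: modified quotas Central 5.507, Lowland 2.171, North 7.496.
Rounding down: Central 5, Lowland 2, North 7 (total 14).
North receives 7.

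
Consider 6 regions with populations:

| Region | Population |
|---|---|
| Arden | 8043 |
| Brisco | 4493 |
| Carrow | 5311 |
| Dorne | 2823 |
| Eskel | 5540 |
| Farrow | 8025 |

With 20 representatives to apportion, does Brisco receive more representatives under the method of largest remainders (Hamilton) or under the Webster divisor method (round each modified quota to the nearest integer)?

Webster

Hamilton: Arden 5, Brisco 2, Carrow 3, Dorne 2, Eskel 3, Farrow 5.
Webster: Arden 5, Brisco 3, Carrow 3, Dorne 2, Eskel 3, Farrow 4.
Brisco gets 2 under Hamilton and 3 under Webster.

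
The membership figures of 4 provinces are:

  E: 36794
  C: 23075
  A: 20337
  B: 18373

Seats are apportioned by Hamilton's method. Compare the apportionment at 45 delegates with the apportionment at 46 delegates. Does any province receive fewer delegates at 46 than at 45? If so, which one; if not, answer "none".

none

At 45 seats: E 17, C 11, A 9, B 8.
At 46 seats: E 17, C 11, A 9, B 9.
No province's allocation decreased.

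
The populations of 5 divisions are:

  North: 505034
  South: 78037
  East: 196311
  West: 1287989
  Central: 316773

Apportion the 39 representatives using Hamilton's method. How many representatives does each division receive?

North 8; South 2; East 3; West 21; Central 5

Standard divisor: 2384144 ÷ 39 ≈ 61131.897.
Standard quotas: North 8.2614, South 1.2765, East 3.2113, West 21.0690, Central 5.1818.
Lower quotas: North 8, South 1, East 3, West 21, Central 5 (sum 38, leaving 1 seat).
Remainders in descending order: South 0.2765, North 0.2614, East 0.2113, Central 0.1818, West 0.0690.
The surplus seat goes to South.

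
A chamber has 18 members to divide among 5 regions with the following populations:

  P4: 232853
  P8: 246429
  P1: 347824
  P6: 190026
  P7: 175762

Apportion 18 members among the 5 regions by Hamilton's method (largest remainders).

The standard divisor is 1192894/18 ≈ 66271.889.
Standard quotas: P4 3.5136, P8 3.7185, P1 5.2484, P6 2.8674, P7 2.6521.
Lower quotas: P4 3, P8 3, P1 5, P6 2, P7 2 (sum 15, leaving 3 seats).
Remainders in descending order: P6 0.8674, P8 0.7185, P7 0.6521, P4 0.5136, P1 0.2484.
The surplus seats go to P6, P8, P7.

P4 3; P8 4; P1 5; P6 3; P7 3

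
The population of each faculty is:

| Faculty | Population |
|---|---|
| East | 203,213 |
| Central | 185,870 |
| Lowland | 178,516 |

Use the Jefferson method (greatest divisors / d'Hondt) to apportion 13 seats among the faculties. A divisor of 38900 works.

With modified divisor 38900: modified quotas East 5.224, Central 4.778, Lowland 4.589.
Rounding down: East 5, Central 4, Lowland 4 (total 13).

East 5, Central 4, Lowland 4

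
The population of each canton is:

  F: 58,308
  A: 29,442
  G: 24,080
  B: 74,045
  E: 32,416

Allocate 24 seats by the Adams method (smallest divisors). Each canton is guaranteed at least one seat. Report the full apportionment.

F: 6, A: 3, G: 3, B: 8, E: 4

Standard divisor 218291/24 ≈ 9095.458; standard quotas: F 6.411, A 3.237, G 2.647, B 8.141, E 3.564.
Rounding up gives 7, 4, 3, 9, 4 = 27 seats, so the divisor must be adjusted.
With modified divisor 10200: modified quotas F 5.716, A 2.886, G 2.361, B 7.259, E 3.178.
Rounding up: F 6, A 3, G 3, B 8, E 4 (total 24).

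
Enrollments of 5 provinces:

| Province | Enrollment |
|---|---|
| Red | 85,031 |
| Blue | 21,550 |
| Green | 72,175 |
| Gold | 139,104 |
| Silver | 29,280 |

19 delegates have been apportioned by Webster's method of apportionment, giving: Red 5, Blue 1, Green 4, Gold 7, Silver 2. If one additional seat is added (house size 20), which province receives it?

Gold

Priority for the next seat is population ÷ (current seats + 0.5).
Priorities: Red 15460.182, Blue 14366.667, Green 16038.889, Gold 18547.200, Silver 11712.000.
Highest priority: Gold.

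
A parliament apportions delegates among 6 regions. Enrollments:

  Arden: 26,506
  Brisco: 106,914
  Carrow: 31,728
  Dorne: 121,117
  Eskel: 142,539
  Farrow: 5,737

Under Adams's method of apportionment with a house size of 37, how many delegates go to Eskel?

11

Standard divisor 434541/37 ≈ 11744.351; standard quotas: Arden 2.257, Brisco 9.103, Carrow 2.702, Dorne 10.313, Eskel 12.137, Farrow 0.488.
Rounding up gives 3, 10, 3, 11, 13, 1 = 41 seats, so the divisor must be adjusted.
With modified divisor 13100: modified quotas Arden 2.023, Brisco 8.161, Carrow 2.422, Dorne 9.246, Eskel 10.881, Farrow 0.438.
Rounding up: Arden 3, Brisco 9, Carrow 3, Dorne 10, Eskel 11, Farrow 1 (total 37).
Eskel receives 11.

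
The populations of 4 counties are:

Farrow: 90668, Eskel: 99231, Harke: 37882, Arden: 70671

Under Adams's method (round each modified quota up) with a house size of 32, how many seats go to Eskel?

Standard divisor 298452/32 ≈ 9326.625; standard quotas: Farrow 9.721, Eskel 10.640, Harke 4.062, Arden 7.577.
Rounding up gives 10, 11, 5, 8 = 34 seats, so the divisor must be adjusted.
With modified divisor 10000: modified quotas Farrow 9.067, Eskel 9.923, Harke 3.788, Arden 7.067.
Rounding up: Farrow 10, Eskel 10, Harke 4, Arden 8 (total 32).
Eskel receives 10.

10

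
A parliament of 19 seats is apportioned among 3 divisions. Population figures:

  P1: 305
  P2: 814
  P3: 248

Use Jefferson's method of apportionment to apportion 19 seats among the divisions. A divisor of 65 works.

P1=4, P2=12, P3=3

With modified divisor 65: modified quotas P1 4.692, P2 12.523, P3 3.815.
Rounding down: P1 4, P2 12, P3 3 (total 19).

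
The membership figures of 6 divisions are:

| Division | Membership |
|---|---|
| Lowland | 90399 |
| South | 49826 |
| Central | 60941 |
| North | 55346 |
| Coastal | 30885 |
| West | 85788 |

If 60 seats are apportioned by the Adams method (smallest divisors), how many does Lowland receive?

Standard divisor 373185/60 ≈ 6219.75; standard quotas: Lowland 14.534, South 8.011, Central 9.798, North 8.898, Coastal 4.966, West 13.793.
Rounding up gives 15, 9, 10, 9, 5, 14 = 62 seats, so the divisor must be adjusted.
With modified divisor 6500: modified quotas Lowland 13.908, South 7.666, Central 9.376, North 8.515, Coastal 4.752, West 13.198.
Rounding up: Lowland 14, South 8, Central 10, North 9, Coastal 5, West 14 (total 60).
Lowland receives 14.

14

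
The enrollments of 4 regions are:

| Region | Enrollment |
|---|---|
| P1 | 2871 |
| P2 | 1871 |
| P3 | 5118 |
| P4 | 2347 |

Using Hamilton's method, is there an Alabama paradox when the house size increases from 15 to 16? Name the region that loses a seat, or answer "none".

At 15 seats: P1 4, P2 2, P3 6, P4 3.
At 16 seats: P1 4, P2 2, P3 7, P4 3.
No region's allocation decreased.

none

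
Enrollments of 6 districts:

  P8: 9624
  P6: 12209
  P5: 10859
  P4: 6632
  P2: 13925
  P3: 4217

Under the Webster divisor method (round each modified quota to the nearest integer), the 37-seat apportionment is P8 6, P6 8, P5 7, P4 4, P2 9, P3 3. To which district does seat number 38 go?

Priority for the next seat is population ÷ (current seats + 0.5).
Priorities: P8 1480.615, P6 1436.353, P5 1447.867, P4 1473.778, P2 1465.789, P3 1204.857.
Highest priority: P8.

P8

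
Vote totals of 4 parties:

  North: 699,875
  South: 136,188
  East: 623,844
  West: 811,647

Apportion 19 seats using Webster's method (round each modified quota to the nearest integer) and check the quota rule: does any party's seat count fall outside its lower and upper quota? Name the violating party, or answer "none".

Standard quotas: North 5.854, South 1.139, East 5.218, West 6.789.
Webster allocation: North 6, South 1, East 5, West 7.
Every allocation lies between the lower and upper quota.

none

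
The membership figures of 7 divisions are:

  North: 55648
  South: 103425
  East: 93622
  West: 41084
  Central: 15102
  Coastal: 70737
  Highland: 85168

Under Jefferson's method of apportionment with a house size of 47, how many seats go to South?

11

Standard divisor 464786/47 ≈ 9889.064; standard quotas: North 5.627, South 10.459, East 9.467, West 4.154, Central 1.527, Coastal 7.153, Highland 8.612.
Rounding down gives 5, 10, 9, 4, 1, 7, 8 = 44 seats, so the divisor must be adjusted.
With modified divisor 9320: modified quotas North 5.971, South 11.097, East 10.045, West 4.408, Central 1.620, Coastal 7.590, Highland 9.138.
Rounding down: North 5, South 11, East 10, West 4, Central 1, Coastal 7, Highland 9 (total 47).
South receives 11.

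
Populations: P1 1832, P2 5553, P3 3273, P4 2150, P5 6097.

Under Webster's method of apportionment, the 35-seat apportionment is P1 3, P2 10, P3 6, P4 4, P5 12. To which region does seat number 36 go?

Priority for the next seat is population ÷ (current seats + 0.5).
Priorities: P1 523.429, P2 528.857, P3 503.538, P4 477.778, P5 487.760.
Highest priority: P2.

P2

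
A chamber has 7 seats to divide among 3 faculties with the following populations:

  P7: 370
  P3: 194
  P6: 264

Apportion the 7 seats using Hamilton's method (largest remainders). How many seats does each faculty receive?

Total 828; standard divisor 828/7 ≈ 118.286.
Standard quotas: P7 3.128, P3 1.640, P6 2.232.
Lower quotas: P7 3, P3 1, P6 2 (sum 6, leaving 1 seat).
Remainders in descending order: P3 0.640, P6 0.232, P7 0.128.
Largest remainder: P3 receives the extra seat.

P7 3, P3 2, P6 2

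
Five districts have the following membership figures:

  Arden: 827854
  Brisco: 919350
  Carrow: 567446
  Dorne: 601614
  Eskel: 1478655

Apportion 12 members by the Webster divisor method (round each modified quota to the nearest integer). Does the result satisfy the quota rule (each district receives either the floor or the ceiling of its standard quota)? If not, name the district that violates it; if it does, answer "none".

none

Standard quotas: Arden 2.260, Brisco 2.510, Carrow 1.549, Dorne 1.643, Eskel 4.037.
Webster allocation: Arden 2, Brisco 2, Carrow 2, Dorne 2, Eskel 4.
Every allocation lies between the lower and upper quota.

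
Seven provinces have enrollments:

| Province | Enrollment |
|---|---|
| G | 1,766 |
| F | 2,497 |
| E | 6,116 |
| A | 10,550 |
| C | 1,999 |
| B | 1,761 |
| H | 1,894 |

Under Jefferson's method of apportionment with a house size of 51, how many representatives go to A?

Standard divisor 26583/51 ≈ 521.235; standard quotas: G 3.388, F 4.791, E 11.734, A 20.240, C 3.835, B 3.379, H 3.634.
Rounding down gives 3, 4, 11, 20, 3, 3, 3 = 47 seats, so the divisor must be adjusted.
With modified divisor 490: modified quotas G 3.604, F 5.096, E 12.482, A 21.531, C 4.080, B 3.594, H 3.865.
Rounding down: G 3, F 5, E 12, A 21, C 4, B 3, H 3 (total 51).
A receives 21.

21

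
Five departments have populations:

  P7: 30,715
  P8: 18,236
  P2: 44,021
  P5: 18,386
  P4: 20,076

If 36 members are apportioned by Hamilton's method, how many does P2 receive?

12

Total 131434; standard divisor 131434/36 ≈ 3650.944.
Standard quotas: P7 8.4129, P8 4.9949, P2 12.0574, P5 5.0360, P4 5.4989.
Lower quotas: P7 8, P8 4, P2 12, P5 5, P4 5 (sum 34, leaving 2 seats).
Remainders in descending order: P8 0.9949, P4 0.4989, P7 0.4129, P2 0.0574, P5 0.0360.
The surplus seats go to P8, P4.
P2 receives 12.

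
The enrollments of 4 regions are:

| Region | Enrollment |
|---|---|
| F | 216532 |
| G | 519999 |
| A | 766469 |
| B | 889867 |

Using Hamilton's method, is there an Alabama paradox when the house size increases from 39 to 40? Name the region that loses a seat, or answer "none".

F

At 39 seats: F 4, G 8, A 12, B 15.
At 40 seats: F 3, G 9, A 13, B 15.
F drops from 4 to 3.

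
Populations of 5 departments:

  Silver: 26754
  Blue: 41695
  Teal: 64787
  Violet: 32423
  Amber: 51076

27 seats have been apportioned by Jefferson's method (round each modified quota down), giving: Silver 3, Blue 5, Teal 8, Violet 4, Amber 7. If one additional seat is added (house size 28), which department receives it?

Teal

Priority for the next seat is population ÷ (current seats + 1).
Priorities: Silver 6688.500, Blue 6949.167, Teal 7198.556, Violet 6484.600, Amber 6384.500.
Highest priority: Teal.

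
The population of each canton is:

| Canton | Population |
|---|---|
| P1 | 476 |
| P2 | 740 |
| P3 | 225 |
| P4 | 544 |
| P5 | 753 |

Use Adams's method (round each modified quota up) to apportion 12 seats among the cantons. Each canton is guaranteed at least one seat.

Standard divisor 2738/12 ≈ 228.167; standard quotas: P1 2.086, P2 3.243, P3 0.986, P4 2.384, P5 3.300.
Rounding up gives 3, 4, 1, 3, 4 = 15 seats, so the divisor must be adjusted.
With modified divisor 260: modified quotas P1 1.831, P2 2.846, P3 0.865, P4 2.092, P5 2.896.
Rounding up: P1 2, P2 3, P3 1, P4 3, P5 3 (total 12).

P1 2, P2 3, P3 1, P4 3, P5 3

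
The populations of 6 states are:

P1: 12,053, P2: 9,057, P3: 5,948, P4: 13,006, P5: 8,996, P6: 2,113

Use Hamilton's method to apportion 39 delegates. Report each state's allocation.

P1 9; P2 7; P3 4; P4 10; P5 7; P6 2

The standard divisor is 51173/39 ≈ 1312.128.
Standard quotas: P1 9.1858, P2 6.9025, P3 4.5331, P4 9.9121, P5 6.8560, P6 1.6104.
Lower quotas: P1 9, P2 6, P3 4, P4 9, P5 6, P6 1 (sum 35, leaving 4 seats).
Remainders in descending order: P4 0.9121, P2 0.9025, P5 0.8560, P6 0.6104, P3 0.5331, P1 0.1858.
Largest remainders: P4, P2, P5, P6 receive the extra seats.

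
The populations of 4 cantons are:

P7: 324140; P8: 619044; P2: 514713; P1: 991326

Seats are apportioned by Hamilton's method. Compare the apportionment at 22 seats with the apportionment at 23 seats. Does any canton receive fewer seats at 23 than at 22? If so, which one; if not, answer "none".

At 22 seats: P7 3, P8 5, P2 5, P1 9.
At 23 seats: P7 3, P8 6, P2 5, P1 9.
No canton's allocation decreased.

none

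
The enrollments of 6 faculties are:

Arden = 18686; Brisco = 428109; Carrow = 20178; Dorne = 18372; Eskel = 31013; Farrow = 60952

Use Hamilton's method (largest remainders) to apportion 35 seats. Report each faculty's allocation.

Arden=1, Brisco=26, Carrow=1, Dorne=1, Eskel=2, Farrow=4

Total 577310; standard divisor 577310/35 ≈ 16494.571.
Standard quotas: Arden 1.1329, Brisco 25.9545, Carrow 1.2233, Dorne 1.1138, Eskel 1.8802, Farrow 3.6953.
Lower quotas: Arden 1, Brisco 25, Carrow 1, Dorne 1, Eskel 1, Farrow 3 (sum 32, leaving 3 seats).
Remainders in descending order: Brisco 0.9545, Eskel 0.8802, Farrow 0.6953, Carrow 0.2233, Arden 0.1329, Dorne 0.1138.
Largest remainders: Brisco, Eskel, Farrow receive the extra seats.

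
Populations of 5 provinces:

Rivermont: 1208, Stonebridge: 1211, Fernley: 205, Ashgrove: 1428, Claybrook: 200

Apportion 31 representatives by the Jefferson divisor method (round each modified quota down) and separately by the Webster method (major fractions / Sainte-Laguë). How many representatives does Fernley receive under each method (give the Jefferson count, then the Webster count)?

1 and 2

Jefferson: Rivermont 9, Stonebridge 9, Fernley 1, Ashgrove 11, Claybrook 1.
Webster: Rivermont 9, Stonebridge 9, Fernley 2, Ashgrove 10, Claybrook 1.
Fernley gets 1 under Jefferson and 2 under Webster.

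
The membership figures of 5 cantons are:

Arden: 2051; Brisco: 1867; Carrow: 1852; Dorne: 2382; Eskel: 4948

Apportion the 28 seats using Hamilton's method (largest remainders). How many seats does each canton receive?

Standard divisor: 13100 ÷ 28 ≈ 467.857.
Standard quotas: Arden 4.384, Brisco 3.991, Carrow 3.958, Dorne 5.091, Eskel 10.576.
Lower quotas: Arden 4, Brisco 3, Carrow 3, Dorne 5, Eskel 10 (sum 25, leaving 3 seats).
Remainders in descending order: Brisco 0.991, Carrow 0.958, Eskel 0.576, Arden 0.384, Dorne 0.091.
Largest remainders: Brisco, Carrow, Eskel receive the extra seats.

Arden=4, Brisco=4, Carrow=4, Dorne=5, Eskel=11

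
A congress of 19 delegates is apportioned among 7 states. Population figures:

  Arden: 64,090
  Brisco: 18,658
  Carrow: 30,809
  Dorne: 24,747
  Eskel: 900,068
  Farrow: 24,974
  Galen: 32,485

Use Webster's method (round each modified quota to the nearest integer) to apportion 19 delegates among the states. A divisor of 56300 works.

With modified divisor 56300: modified quotas Arden 1.138, Brisco 0.331, Carrow 0.547, Dorne 0.440, Eskel 15.987, Farrow 0.444, Galen 0.577.
Rounding to the nearest integer: Arden 1, Brisco 0, Carrow 1, Dorne 0, Eskel 16, Farrow 0, Galen 1 (total 19).

Arden 1, Brisco 0, Carrow 1, Dorne 0, Eskel 16, Farrow 0, Galen 1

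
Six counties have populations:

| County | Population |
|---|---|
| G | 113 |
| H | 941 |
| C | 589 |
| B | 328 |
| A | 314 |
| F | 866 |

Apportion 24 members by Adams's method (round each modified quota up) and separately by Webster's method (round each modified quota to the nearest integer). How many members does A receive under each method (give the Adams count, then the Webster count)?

Adams: G 1, H 7, C 4, B 3, A 3, F 6.
Webster: G 1, H 7, C 4, B 3, A 2, F 7.
A gets 3 under Adams and 2 under Webster.

3 and 2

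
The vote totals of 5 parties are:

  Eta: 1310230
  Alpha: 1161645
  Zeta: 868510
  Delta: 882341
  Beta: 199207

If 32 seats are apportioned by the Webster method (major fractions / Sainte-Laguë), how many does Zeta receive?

Standard divisor 4421933/32 ≈ 138185.406; standard quotas: Eta 9.482, Alpha 8.406, Zeta 6.285, Delta 6.385, Beta 1.442.
Rounding to the nearest integer gives 9, 8, 6, 6, 1 = 30 seats, so the divisor must be adjusted.
With modified divisor 136200: modified quotas Eta 9.620, Alpha 8.529, Zeta 6.377, Delta 6.478, Beta 1.463.
Rounding to the nearest integer: Eta 10, Alpha 9, Zeta 6, Delta 6, Beta 1 (total 32).
Zeta receives 6.

6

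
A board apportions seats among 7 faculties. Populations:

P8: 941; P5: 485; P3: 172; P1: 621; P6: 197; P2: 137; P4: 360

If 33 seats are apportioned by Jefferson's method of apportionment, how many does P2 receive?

1

Standard divisor 2913/33 ≈ 88.273; standard quotas: P8 10.660, P5 5.494, P3 1.949, P1 7.035, P6 2.232, P2 1.552, P4 4.078.
Rounding down gives 10, 5, 1, 7, 2, 1, 4 = 30 seats, so the divisor must be adjusted.
With modified divisor 80: modified quotas P8 11.762, P5 6.062, P3 2.150, P1 7.763, P6 2.462, P2 1.712, P4 4.500.
Rounding down: P8 11, P5 6, P3 2, P1 7, P6 2, P2 1, P4 4 (total 33).
P2 receives 1.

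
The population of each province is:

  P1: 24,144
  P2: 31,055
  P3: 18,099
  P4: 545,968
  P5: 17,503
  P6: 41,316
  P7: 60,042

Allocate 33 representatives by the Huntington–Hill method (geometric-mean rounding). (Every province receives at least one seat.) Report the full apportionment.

With divisor 22763: modified quotas P1 1.061, P2 1.364, P3 0.795, P4 23.985, P5 0.769, P6 1.815, P7 2.638.
Geometric-mean thresholds: P1 √(1·2)=1.414, P2 √(1·2)=1.414, P3 (min 1), P4 √(23·24)=23.495, P5 (min 1), P6 √(1·2)=1.414, P7 √(2·3)=2.449.
Each quota rounded against its threshold gives P1 1, P2 1, P3 1, P4 24, P5 1, P6 2, P7 3 (total 33).

P1 1, P2 1, P3 1, P4 24, P5 1, P6 2, P7 3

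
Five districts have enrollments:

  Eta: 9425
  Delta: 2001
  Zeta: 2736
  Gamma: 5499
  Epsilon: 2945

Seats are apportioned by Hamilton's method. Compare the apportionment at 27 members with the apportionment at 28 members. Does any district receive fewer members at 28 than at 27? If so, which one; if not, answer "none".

At 27 seats: Eta 11, Delta 2, Zeta 3, Gamma 7, Epsilon 4.
At 28 seats: Eta 12, Delta 2, Zeta 3, Gamma 7, Epsilon 4.
No district's allocation decreased.

none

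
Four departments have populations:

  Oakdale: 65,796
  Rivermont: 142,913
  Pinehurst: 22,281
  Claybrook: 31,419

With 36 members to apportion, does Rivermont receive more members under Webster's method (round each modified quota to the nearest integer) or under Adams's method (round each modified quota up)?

Webster

Webster: Oakdale 9, Rivermont 20, Pinehurst 3, Claybrook 4.
Adams: Oakdale 9, Rivermont 19, Pinehurst 3, Claybrook 5.
Rivermont gets 20 under Webster and 19 under Adams.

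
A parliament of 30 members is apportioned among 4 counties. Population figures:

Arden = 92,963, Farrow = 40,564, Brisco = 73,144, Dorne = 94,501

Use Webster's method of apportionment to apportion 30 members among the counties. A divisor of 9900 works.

With modified divisor 9900: modified quotas Arden 9.390, Farrow 4.097, Brisco 7.388, Dorne 9.546.
Rounding to the nearest integer: Arden 9, Farrow 4, Brisco 7, Dorne 10 (total 30).

Arden: 9; Farrow: 4; Brisco: 7; Dorne: 10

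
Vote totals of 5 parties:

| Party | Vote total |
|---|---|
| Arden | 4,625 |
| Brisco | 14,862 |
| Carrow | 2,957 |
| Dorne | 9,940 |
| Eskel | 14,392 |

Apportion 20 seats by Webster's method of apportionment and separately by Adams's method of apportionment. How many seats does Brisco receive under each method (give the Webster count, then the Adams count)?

7 and 6

Webster: Arden 2, Brisco 7, Carrow 1, Dorne 4, Eskel 6.
Adams: Arden 2, Brisco 6, Carrow 2, Dorne 4, Eskel 6.
Brisco gets 7 under Webster and 6 under Adams.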